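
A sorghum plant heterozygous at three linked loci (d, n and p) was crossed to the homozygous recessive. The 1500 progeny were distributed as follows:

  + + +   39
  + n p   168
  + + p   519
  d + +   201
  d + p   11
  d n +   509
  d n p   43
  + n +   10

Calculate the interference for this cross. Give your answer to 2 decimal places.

0.22

The two most frequent reciprocal classes, d n + and + + p, are the parental types, so the F1 was d n + / + + p.
The two rarest classes, + n + and d + p, are the double crossovers. Comparing them with the parentals, only the d allele has switched, so d is the middle locus and the order is n – d – p.
n–d: (369 + 21)/1500 = 0.2600; d–p: (82 + 21)/1500 = 0.0687.
Expected DCO frequency = 0.2600 × 0.0687 ≈ 0.01786; observed = 21/1500 ≈ 0.01400.
Coefficient of coincidence = 0.01400/0.01786 ≈ 0.78; interference = 1 − 0.78 = 0.22.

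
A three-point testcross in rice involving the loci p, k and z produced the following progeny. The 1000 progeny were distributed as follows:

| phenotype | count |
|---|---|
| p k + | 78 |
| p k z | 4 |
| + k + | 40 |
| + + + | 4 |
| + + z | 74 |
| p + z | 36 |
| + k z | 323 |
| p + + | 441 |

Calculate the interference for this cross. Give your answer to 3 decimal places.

The two most frequent reciprocal classes, + k z and p + +, are the parental types, so the F1 was + k z / p + +.
The two rarest classes, p k z and + + +, are the double crossovers. Comparing them with the parentals, only the p allele has switched, so p is the middle locus and the order is k – p – z.
k–p: (152 + 8)/1000 = 0.1600; p–z: (76 + 8)/1000 = 0.0840.
Expected DCO frequency = 0.1600 × 0.0840 ≈ 0.01344; observed = 8/1000 ≈ 0.00800.
Coefficient of coincidence = 0.00800/0.01344 ≈ 0.595; interference = 1 − 0.595 = 0.405.

0.405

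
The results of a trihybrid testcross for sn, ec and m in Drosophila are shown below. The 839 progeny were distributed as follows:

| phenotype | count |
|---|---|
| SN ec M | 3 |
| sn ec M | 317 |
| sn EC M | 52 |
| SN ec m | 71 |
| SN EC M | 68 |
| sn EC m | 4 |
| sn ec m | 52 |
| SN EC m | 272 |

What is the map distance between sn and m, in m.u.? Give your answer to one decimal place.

The two most frequent reciprocal classes, SN EC m and sn ec M, are the parental types, so the F1 was SN EC m / sn ec M.
The two rarest classes, sn EC m and SN ec M, are the double crossovers. Comparing them with the parentals, only the sn allele has switched, so sn is the middle locus and the order is ec – sn – m.
Crossovers in the sn–m interval produce the single-crossover classes SN EC M and sn ec m (68 + 52 = 120) plus the double crossovers (7).
RF(sn–m) = (120 + 7) / 839 = 127/839 = 0.1514 → 15.1 m.u.

15.1 m.u.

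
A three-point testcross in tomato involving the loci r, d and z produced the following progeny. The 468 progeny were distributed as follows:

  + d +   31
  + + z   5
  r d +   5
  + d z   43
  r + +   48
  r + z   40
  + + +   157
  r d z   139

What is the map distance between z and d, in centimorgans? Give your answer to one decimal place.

The two most frequent reciprocal classes, r d z and + + +, are the parental types, so the F1 was r d z / + + +.
The two rarest classes, r d + and + + z, are the double crossovers. Comparing them with the parentals, only the z allele has switched, so z is the middle locus and the order is d – z – r.
Crossovers in the d–z interval produce the single-crossover classes r + z and + d + (40 + 31 = 71) plus the double crossovers (10).
RF(d–z) = (71 + 10) / 468 = 81/468 = 0.1731 → 17.3 centimorgans.

17.3 centimorgans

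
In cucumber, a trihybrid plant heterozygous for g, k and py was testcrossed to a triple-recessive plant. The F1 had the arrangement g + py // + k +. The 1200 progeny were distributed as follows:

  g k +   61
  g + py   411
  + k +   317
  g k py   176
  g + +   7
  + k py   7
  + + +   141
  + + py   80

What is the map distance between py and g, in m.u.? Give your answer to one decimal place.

12.9 m.u.

The two rarest classes, g + + and + k py, are the double crossovers. Comparing them with the parentals, only the py allele has switched, so py is the middle locus and the order is g – py – k.
Crossovers in the g–py interval produce the single-crossover classes + + py and g k + (80 + 61 = 141) plus the double crossovers (14).
RF(g–py) = (141 + 14) / 1200 = 155/1200 = 0.1292 → 12.9 m.u.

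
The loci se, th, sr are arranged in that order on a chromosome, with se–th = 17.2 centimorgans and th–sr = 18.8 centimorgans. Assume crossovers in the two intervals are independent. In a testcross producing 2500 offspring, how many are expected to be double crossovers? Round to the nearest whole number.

Map distances give recombination frequencies of 0.172 and 0.188 for the two intervals.
With no interference, expected double-crossover frequency = 0.172 × 0.188 = 0.03234.
Expected number = 0.03234 × 2500 = 80.84 ≈ 81.

81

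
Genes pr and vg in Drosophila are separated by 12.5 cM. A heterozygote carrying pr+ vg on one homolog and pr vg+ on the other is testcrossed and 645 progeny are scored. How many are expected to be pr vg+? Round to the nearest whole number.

282

A map distance of 12.5 cM corresponds to a recombination frequency of 0.125.
The F1 is pr+ vg / pr vg+, so pr vg+ is a parental gamete class with expected frequency (1 − r)/2 = 0.875/2 = 0.4375.
Expected number = 0.4375 × 645 = 282.19 ≈ 282.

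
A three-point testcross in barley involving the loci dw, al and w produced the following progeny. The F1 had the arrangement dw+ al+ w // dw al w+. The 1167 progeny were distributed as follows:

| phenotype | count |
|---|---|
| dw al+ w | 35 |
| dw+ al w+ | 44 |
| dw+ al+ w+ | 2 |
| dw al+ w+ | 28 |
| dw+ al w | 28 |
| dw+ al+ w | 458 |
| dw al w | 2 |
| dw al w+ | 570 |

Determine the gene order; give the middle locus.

The two rarest classes, dw+ al+ w+ and dw al w, are the double crossovers. Comparing them with the parentals, only the w allele has switched, so w is the middle locus and the order is al – w – dw.

w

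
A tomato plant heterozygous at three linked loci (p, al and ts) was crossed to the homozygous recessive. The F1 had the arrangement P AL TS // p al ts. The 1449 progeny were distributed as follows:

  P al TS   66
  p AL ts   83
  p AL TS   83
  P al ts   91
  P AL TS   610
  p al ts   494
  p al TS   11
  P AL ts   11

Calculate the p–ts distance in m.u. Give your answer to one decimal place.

13.5 m.u.

The two rarest classes, P AL ts and p al TS, are the double crossovers. Comparing them with the parentals, only the ts allele has switched, so ts is the middle locus and the order is al – ts – p.
Crossovers in the ts–p interval produce the single-crossover classes p AL TS and P al ts (83 + 91 = 174) plus the double crossovers (22).
RF(ts–p) = (174 + 22) / 1449 = 196/1449 = 0.1353 → 13.5 m.u.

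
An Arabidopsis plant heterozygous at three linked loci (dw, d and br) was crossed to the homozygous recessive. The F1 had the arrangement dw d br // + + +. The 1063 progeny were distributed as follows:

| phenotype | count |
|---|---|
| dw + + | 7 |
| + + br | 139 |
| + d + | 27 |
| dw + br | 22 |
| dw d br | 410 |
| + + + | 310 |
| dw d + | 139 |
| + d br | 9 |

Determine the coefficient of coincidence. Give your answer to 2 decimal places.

0.89

The two rarest classes, + d br and dw + +, are the double crossovers. Comparing them with the parentals, only the dw allele has switched, so dw is the middle locus and the order is br – dw – d.
br–dw: (278 + 16)/1063 = 0.2766; dw–d: (49 + 16)/1063 = 0.0611.
Expected DCO frequency = 0.2766 × 0.0611 ≈ 0.01690; observed = 16/1063 ≈ 0.01505.
Coefficient of coincidence = 0.01505/0.01690 ≈ 0.89.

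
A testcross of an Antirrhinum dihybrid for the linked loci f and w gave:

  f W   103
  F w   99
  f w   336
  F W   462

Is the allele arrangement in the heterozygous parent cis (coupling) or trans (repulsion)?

cis

The two most frequent classes are F W (462) and f w (336); these are the parental (non-recombinant) types.
So the F1 carried F W on one chromosome and f w on the other — the recessive alleles are on the same chromosome (cis / coupling).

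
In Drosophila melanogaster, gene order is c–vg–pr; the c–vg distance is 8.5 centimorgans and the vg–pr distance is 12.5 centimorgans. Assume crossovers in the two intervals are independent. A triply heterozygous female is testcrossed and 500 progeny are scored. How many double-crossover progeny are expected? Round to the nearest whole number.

Map distances give recombination frequencies of 0.085 and 0.125 for the two intervals.
With no interference, expected double-crossover frequency = 0.085 × 0.125 = 0.01063.
Expected number = 0.01063 × 500 = 5.31 ≈ 5.

5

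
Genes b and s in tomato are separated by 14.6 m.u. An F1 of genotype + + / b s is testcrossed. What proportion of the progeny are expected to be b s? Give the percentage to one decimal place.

A map distance of 14.6 m.u. corresponds to a recombination frequency of 0.146.
The F1 is + + / b s, so b s is a parental gamete class with expected frequency (1 − r)/2 = 0.854/2 = 0.4270.
That is 0.4270 = 42.7% of the progeny.

42.7%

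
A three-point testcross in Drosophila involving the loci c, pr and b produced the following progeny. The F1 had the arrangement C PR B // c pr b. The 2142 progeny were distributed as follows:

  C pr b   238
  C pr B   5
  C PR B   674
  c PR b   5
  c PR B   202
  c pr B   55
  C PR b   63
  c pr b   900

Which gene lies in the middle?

pr

The two rarest classes, C pr B and c PR b, are the double crossovers. Comparing them with the parentals, only the pr allele has switched, so pr is the middle locus and the order is b – pr – c.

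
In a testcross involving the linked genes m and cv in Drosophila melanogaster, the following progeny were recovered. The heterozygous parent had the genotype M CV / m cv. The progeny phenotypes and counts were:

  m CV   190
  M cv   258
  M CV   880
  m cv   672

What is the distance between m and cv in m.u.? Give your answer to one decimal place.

The recombinant classes are M cv and m CV: 258 + 190 = 448.
Recombination frequency = 448/2000 = 0.2240 ≈ 22.4%, i.e. 22.4 m.u.

22.4 m.u.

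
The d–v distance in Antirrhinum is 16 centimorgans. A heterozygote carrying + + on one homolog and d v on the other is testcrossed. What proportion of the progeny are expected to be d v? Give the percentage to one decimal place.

A map distance of 16 centimorgans corresponds to a recombination frequency of 0.160.
The F1 is + + / d v, so d v is a parental gamete class with expected frequency (1 − r)/2 = 0.840/2 = 0.4200.
That is 0.4200 = 42.0% of the progeny.

42.0%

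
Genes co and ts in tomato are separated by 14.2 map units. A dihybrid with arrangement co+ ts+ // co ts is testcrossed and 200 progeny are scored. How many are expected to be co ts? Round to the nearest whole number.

A map distance of 14.2 map units corresponds to a recombination frequency of 0.142.
The F1 is co+ ts+ / co ts, so co ts is a parental gamete class with expected frequency (1 − r)/2 = 0.858/2 = 0.4290.
Expected number = 0.4290 × 200 = 85.80 ≈ 86.

86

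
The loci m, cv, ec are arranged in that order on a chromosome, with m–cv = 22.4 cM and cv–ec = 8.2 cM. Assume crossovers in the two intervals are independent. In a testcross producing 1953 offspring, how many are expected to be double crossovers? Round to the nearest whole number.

36

Map distances give recombination frequencies of 0.224 and 0.082 for the two intervals.
With no interference, expected double-crossover frequency = 0.224 × 0.082 = 0.01837.
Expected number = 0.01837 × 1953 = 35.87 ≈ 36.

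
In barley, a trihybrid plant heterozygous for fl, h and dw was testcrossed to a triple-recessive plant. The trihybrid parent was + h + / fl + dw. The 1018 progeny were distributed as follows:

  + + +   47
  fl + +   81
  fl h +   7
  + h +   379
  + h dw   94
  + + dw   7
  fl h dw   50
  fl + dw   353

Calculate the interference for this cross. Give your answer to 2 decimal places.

The two rarest classes, fl h + and + + dw, are the double crossovers. Comparing them with the parentals, only the fl allele has switched, so fl is the middle locus and the order is dw – fl – h.
dw–fl: (175 + 14)/1018 = 0.1857; fl–h: (97 + 14)/1018 = 0.1090.
Expected DCO frequency = 0.1857 × 0.1090 ≈ 0.02024; observed = 14/1018 ≈ 0.01375.
Coefficient of coincidence = 0.01375/0.02024 ≈ 0.68; interference = 1 − 0.68 = 0.32.

0.32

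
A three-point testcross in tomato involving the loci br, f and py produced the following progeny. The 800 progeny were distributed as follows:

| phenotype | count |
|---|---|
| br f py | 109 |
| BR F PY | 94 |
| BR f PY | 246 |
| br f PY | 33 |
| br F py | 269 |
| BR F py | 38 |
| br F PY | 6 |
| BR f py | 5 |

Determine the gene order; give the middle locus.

py

The two most frequent reciprocal classes, BR f PY and br F py, are the parental types, so the F1 was BR f PY / br F py.
The two rarest classes, BR f py and br F PY, are the double crossovers. Comparing them with the parentals, only the py allele has switched, so py is the middle locus and the order is br – py – f.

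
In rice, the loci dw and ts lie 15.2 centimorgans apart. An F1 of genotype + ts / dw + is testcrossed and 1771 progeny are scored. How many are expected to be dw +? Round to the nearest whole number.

A map distance of 15.2 centimorgans corresponds to a recombination frequency of 0.152.
The F1 is + ts / dw +, so dw + is a parental gamete class with expected frequency (1 − r)/2 = 0.848/2 = 0.4240.
Expected number = 0.4240 × 1771 = 750.90 ≈ 751.

751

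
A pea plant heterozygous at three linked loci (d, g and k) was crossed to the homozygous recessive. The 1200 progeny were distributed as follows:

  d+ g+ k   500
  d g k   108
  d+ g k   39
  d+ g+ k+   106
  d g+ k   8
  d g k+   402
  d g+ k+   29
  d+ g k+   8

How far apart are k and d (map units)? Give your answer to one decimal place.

The two most frequent reciprocal classes, d g k+ and d+ g+ k, are the parental types, so the F1 was d g k+ / d+ g+ k.
The two rarest classes, d+ g k+ and d g+ k, are the double crossovers. Comparing them with the parentals, only the d allele has switched, so d is the middle locus and the order is g – d – k.
Crossovers in the d–k interval produce the single-crossover classes d g k and d+ g+ k+ (108 + 106 = 214) plus the double crossovers (16).
RF(d–k) = (214 + 16) / 1200 = 230/1200 = 0.1917 → 19.2 map units.

19.2 map units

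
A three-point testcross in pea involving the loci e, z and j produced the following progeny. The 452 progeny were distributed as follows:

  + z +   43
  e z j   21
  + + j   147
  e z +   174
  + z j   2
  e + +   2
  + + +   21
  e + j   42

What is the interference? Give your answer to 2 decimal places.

0.56

The two most frequent reciprocal classes, + + j and e z +, are the parental types, so the F1 was + + j / e z +.
The two rarest classes, + z j and e + +, are the double crossovers. Comparing them with the parentals, only the z allele has switched, so z is the middle locus and the order is e – z – j.
e–z: (85 + 4)/452 = 0.1969; z–j: (42 + 4)/452 = 0.1018.
Expected DCO frequency = 0.1969 × 0.1018 ≈ 0.02004; observed = 4/452 ≈ 0.00885.
Coefficient of coincidence = 0.00885/0.02004 ≈ 0.44; interference = 1 − 0.44 = 0.56.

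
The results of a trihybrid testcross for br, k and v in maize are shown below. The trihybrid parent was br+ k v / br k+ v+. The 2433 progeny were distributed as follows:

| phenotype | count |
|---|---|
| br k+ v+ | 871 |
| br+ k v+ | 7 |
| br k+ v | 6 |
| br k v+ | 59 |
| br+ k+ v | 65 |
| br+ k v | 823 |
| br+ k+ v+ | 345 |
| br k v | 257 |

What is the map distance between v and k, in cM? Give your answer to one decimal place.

The two rarest classes, br+ k v+ and br k+ v, are the double crossovers. Comparing them with the parentals, only the v allele has switched, so v is the middle locus and the order is k – v – br.
Crossovers in the k–v interval produce the single-crossover classes br+ k+ v and br k v+ (65 + 59 = 124) plus the double crossovers (13).
RF(k–v) = (124 + 13) / 2433 = 137/2433 = 0.0563 → 5.6 cM.

5.6 cM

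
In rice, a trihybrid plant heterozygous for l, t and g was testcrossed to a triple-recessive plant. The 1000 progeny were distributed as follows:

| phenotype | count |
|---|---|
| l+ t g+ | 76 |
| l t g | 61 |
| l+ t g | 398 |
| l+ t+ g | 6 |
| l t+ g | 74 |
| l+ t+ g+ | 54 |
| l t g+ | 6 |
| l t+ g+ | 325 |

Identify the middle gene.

The two most frequent reciprocal classes, l t+ g+ and l+ t g, are the parental types, so the F1 was l t+ g+ / l+ t g.
The two rarest classes, l t g+ and l+ t+ g, are the double crossovers. Comparing them with the parentals, only the t allele has switched, so t is the middle locus and the order is g – t – l.

t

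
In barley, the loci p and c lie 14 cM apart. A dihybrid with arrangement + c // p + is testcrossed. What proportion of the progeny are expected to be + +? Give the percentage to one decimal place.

7.0%

A map distance of 14 cM corresponds to a recombination frequency of 0.140.
The F1 is + c / p +, so + + is a recombinant gamete class with expected frequency r/2 = 0.140/2 = 0.0700.
That is 0.0700 = 7.0% of the progeny.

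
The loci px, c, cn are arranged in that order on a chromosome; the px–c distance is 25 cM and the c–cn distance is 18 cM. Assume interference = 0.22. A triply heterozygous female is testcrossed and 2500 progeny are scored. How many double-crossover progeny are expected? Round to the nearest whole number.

Map distances give recombination frequencies of 0.250 and 0.180 for the two intervals.
With interference 0.22 (so coincidence = 0.78), expected double-crossover frequency = 0.250 × 0.180 × 0.78 = 0.03510.
Expected number = 0.03510 × 2500 = 87.75 ≈ 88.

88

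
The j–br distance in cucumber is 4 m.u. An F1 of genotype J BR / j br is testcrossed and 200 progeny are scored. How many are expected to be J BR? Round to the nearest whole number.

96

A map distance of 4 m.u. corresponds to a recombination frequency of 0.040.
The F1 is J BR / j br, so J BR is a parental gamete class with expected frequency (1 − r)/2 = 0.960/2 = 0.4800.
Expected number = 0.4800 × 200 = 96.00 ≈ 96.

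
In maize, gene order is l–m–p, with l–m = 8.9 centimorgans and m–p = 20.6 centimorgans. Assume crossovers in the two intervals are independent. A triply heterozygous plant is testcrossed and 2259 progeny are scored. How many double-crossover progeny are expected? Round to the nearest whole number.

41

Map distances give recombination frequencies of 0.089 and 0.206 for the two intervals.
With no interference, expected double-crossover frequency = 0.089 × 0.206 = 0.01833.
Expected number = 0.01833 × 2259 = 41.42 ≈ 41.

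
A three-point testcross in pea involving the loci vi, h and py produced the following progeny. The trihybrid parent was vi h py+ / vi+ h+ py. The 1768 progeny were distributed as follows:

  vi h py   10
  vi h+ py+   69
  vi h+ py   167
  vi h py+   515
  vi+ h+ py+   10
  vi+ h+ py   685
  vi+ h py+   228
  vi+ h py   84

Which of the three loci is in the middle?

py

The two rarest classes, vi h py and vi+ h+ py+, are the double crossovers. Comparing them with the parentals, only the py allele has switched, so py is the middle locus and the order is vi – py – h.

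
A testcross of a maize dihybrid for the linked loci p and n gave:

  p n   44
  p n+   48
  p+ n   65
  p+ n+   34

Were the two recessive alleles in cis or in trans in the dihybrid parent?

trans

The two most frequent classes are p+ n (65) and p n+ (48); these are the parental (non-recombinant) types.
So the F1 carried p+ n on one chromosome and p n+ on the other — the recessive alleles are on opposite chromosomes (trans / repulsion).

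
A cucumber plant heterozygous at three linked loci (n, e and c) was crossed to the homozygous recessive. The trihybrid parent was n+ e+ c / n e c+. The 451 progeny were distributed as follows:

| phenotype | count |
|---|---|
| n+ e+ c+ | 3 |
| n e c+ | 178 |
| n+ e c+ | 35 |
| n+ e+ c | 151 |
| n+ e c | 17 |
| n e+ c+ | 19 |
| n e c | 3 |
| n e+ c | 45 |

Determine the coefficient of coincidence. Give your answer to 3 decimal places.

The two rarest classes, n+ e+ c+ and n e c, are the double crossovers. Comparing them with the parentals, only the c allele has switched, so c is the middle locus and the order is e – c – n.
e–c: (36 + 6)/451 = 0.0931; c–n: (80 + 6)/451 = 0.1907.
Expected DCO frequency = 0.0931 × 0.1907 ≈ 0.01775; observed = 6/451 ≈ 0.01330.
Coefficient of coincidence = 0.01330/0.01775 ≈ 0.749.

0.749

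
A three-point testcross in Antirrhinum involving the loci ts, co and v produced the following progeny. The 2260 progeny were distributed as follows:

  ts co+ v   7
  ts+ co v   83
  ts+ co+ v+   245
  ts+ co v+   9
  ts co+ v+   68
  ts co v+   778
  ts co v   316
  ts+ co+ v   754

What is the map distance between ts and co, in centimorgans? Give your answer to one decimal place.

7.4 centimorgans

The two most frequent reciprocal classes, ts co v+ and ts+ co+ v, are the parental types, so the F1 was ts co v+ / ts+ co+ v.
The two rarest classes, ts+ co v+ and ts co+ v, are the double crossovers. Comparing them with the parentals, only the ts allele has switched, so ts is the middle locus and the order is v – ts – co.
Crossovers in the ts–co interval produce the single-crossover classes ts co+ v+ and ts+ co v (68 + 83 = 151) plus the double crossovers (16).
RF(ts–co) = (151 + 16) / 2260 = 167/2260 = 0.0739 → 7.4 centimorgans.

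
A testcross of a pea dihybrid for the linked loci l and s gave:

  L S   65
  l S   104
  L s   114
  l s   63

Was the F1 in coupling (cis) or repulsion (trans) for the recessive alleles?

trans

The two most frequent classes are L s (114) and l S (104); these are the parental (non-recombinant) types.
So the F1 carried L s on one chromosome and l S on the other — the recessive alleles are on opposite chromosomes (trans / repulsion).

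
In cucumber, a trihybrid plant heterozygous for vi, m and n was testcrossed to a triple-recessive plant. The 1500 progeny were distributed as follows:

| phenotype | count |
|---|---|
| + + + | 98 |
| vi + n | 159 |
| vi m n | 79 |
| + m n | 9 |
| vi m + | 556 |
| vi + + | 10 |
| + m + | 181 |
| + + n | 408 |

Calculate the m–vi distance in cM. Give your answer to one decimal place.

23.9 cM

The two most frequent reciprocal classes, + + n and vi m +, are the parental types, so the F1 was + + n / vi m +.
The two rarest classes, + m n and vi + +, are the double crossovers. Comparing them with the parentals, only the m allele has switched, so m is the middle locus and the order is vi – m – n.
Crossovers in the vi–m interval produce the single-crossover classes vi + n and + m + (159 + 181 = 340) plus the double crossovers (19).
RF(vi–m) = (340 + 19) / 1500 = 359/1500 = 0.2393 → 23.9 cM.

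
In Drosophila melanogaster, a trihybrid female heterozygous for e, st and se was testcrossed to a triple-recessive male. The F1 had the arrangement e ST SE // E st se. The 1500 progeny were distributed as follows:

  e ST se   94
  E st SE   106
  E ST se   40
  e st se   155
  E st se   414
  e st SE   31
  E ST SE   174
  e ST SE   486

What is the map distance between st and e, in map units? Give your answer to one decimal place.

26.7 map units

The two rarest classes, e st SE and E ST se, are the double crossovers. Comparing them with the parentals, only the st allele has switched, so st is the middle locus and the order is e – st – se.
Crossovers in the e–st interval produce the single-crossover classes E ST SE and e st se (174 + 155 = 329) plus the double crossovers (71).
RF(e–st) = (329 + 71) / 1500 = 400/1500 = 0.2667 → 26.7 map units.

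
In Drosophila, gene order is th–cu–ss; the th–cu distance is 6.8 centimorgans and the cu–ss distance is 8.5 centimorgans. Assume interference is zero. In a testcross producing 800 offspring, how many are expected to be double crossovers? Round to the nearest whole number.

Map distances give recombination frequencies of 0.068 and 0.085 for the two intervals.
With no interference, expected double-crossover frequency = 0.068 × 0.085 = 0.00578.
Expected number = 0.00578 × 800 = 4.62 ≈ 5.

5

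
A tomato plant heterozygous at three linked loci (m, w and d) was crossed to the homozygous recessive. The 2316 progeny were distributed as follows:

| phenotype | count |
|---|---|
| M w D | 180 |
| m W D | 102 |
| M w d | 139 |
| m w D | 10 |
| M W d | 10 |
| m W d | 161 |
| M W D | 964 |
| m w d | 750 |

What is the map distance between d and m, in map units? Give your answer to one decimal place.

The two most frequent reciprocal classes, M W D and m w d, are the parental types, so the F1 was M W D / m w d.
The two rarest classes, M W d and m w D, are the double crossovers. Comparing them with the parentals, only the d allele has switched, so d is the middle locus and the order is w – d – m.
Crossovers in the d–m interval produce the single-crossover classes m W D and M w d (102 + 139 = 241) plus the double crossovers (20).
RF(d–m) = (241 + 20) / 2316 = 261/2316 = 0.1127 → 11.3 map units.

11.3 map units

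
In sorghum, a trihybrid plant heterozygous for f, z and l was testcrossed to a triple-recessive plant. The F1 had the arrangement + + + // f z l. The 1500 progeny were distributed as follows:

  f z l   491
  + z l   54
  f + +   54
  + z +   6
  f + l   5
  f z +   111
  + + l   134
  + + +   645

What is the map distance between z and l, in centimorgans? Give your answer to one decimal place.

The two rarest classes, + z + and f + l, are the double crossovers. Comparing them with the parentals, only the z allele has switched, so z is the middle locus and the order is l – z – f.
Crossovers in the l–z interval produce the single-crossover classes + + l and f z + (134 + 111 = 245) plus the double crossovers (11).
RF(l–z) = (245 + 11) / 1500 = 256/1500 = 0.1707 → 17.1 centimorgans.

17.1 centimorgans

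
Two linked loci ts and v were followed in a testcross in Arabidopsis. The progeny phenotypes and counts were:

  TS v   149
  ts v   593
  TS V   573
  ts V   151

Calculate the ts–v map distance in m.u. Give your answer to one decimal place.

The two most frequent classes, TS V (573) and ts v (593), are the parental types, so the F1 was TS V / ts v.
The recombinant classes are TS v and ts V: 149 + 151 = 300.
Recombination frequency = 300/1466 = 0.2046 ≈ 20.5%, i.e. 20.5 m.u.

20.5 m.u.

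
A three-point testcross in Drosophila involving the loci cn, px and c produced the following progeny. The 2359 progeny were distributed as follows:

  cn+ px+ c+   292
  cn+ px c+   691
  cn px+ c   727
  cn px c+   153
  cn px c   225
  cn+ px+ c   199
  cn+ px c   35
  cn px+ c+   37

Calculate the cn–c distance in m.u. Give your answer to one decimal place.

18.0 m.u.

The two most frequent reciprocal classes, cn px+ c and cn+ px c+, are the parental types, so the F1 was cn px+ c / cn+ px c+.
The two rarest classes, cn px+ c+ and cn+ px c, are the double crossovers. Comparing them with the parentals, only the c allele has switched, so c is the middle locus and the order is px – c – cn.
Crossovers in the c–cn interval produce the single-crossover classes cn+ px+ c and cn px c+ (199 + 153 = 352) plus the double crossovers (72).
RF(c–cn) = (352 + 72) / 2359 = 424/2359 = 0.1797 → 18.0 m.u.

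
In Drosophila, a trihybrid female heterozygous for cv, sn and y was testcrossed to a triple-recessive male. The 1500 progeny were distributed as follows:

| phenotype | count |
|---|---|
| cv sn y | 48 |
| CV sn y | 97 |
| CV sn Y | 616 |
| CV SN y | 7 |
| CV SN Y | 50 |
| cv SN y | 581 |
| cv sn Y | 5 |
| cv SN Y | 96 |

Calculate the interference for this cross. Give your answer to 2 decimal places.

The two most frequent reciprocal classes, CV sn Y and cv SN y, are the parental types, so the F1 was CV sn Y / cv SN y.
The two rarest classes, cv sn Y and CV SN y, are the double crossovers. Comparing them with the parentals, only the cv allele has switched, so cv is the middle locus and the order is sn – cv – y.
sn–cv: (98 + 12)/1500 = 0.0733; cv–y: (193 + 12)/1500 = 0.1367.
Expected DCO frequency = 0.0733 × 0.1367 ≈ 0.01002; observed = 12/1500 ≈ 0.00800.
Coefficient of coincidence = 0.00800/0.01002 ≈ 0.80; interference = 1 − 0.80 = 0.20.

0.20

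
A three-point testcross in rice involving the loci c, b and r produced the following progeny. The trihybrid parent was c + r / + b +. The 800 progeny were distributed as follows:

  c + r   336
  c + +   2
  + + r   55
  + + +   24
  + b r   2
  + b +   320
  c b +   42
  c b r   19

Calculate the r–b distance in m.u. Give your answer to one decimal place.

5.9 m.u.

The two rarest classes, c + + and + b r, are the double crossovers. Comparing them with the parentals, only the r allele has switched, so r is the middle locus and the order is b – r – c.
Crossovers in the b–r interval produce the single-crossover classes c b r and + + + (19 + 24 = 43) plus the double crossovers (4).
RF(b–r) = (43 + 4) / 800 = 47/800 = 0.0587 → 5.9 m.u.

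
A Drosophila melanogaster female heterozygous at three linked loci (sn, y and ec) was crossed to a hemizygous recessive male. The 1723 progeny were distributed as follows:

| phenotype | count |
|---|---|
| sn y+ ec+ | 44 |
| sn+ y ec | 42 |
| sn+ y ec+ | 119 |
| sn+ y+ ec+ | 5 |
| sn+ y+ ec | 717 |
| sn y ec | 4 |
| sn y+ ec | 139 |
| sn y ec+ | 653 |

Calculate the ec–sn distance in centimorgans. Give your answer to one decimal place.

15.5 centimorgans

The two most frequent reciprocal classes, sn+ y+ ec and sn y ec+, are the parental types, so the F1 was sn+ y+ ec / sn y ec+.
The two rarest classes, sn+ y+ ec+ and sn y ec, are the double crossovers. Comparing them with the parentals, only the ec allele has switched, so ec is the middle locus and the order is y – ec – sn.
Crossovers in the ec–sn interval produce the single-crossover classes sn y+ ec and sn+ y ec+ (139 + 119 = 258) plus the double crossovers (9).
RF(ec–sn) = (258 + 9) / 1723 = 267/1723 = 0.1550 → 15.5 centimorgans.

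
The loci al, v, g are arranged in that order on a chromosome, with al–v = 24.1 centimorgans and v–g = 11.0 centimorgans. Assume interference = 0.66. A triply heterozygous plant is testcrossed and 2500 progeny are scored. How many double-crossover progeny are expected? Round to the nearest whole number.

Map distances give recombination frequencies of 0.241 and 0.110 for the two intervals.
With interference 0.66 (so coincidence = 0.34), expected double-crossover frequency = 0.241 × 0.110 × 0.34 = 0.00901.
Expected number = 0.00901 × 2500 = 22.53 ≈ 23.

23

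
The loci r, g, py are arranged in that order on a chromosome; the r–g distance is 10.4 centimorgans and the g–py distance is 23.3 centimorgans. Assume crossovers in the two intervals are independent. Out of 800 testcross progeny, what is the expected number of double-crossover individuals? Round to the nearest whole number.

Map distances give recombination frequencies of 0.104 and 0.233 for the two intervals.
With no interference, expected double-crossover frequency = 0.104 × 0.233 = 0.02423.
Expected number = 0.02423 × 800 = 19.39 ≈ 19.

19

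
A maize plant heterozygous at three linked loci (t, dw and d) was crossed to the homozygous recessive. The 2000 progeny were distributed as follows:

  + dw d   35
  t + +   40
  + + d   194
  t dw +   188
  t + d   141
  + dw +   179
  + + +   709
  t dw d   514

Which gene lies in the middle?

t

The two most frequent reciprocal classes, + + + and t dw d, are the parental types, so the F1 was + + + / t dw d.
The two rarest classes, t + + and + dw d, are the double crossovers. Comparing them with the parentals, only the t allele has switched, so t is the middle locus and the order is d – t – dw.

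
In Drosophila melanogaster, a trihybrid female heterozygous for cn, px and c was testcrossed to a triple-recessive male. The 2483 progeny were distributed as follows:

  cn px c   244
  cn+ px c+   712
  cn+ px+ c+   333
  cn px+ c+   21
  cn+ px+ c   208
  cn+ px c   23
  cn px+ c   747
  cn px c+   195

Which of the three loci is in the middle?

The two most frequent reciprocal classes, cn px+ c and cn+ px c+, are the parental types, so the F1 was cn px+ c / cn+ px c+.
The two rarest classes, cn px+ c+ and cn+ px c, are the double crossovers. Comparing them with the parentals, only the c allele has switched, so c is the middle locus and the order is px – c – cn.

c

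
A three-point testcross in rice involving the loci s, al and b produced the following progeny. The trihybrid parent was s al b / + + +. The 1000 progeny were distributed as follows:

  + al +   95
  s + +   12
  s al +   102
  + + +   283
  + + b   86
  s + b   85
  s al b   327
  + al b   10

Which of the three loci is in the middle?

The two rarest classes, + al b and s + +, are the double crossovers. Comparing them with the parentals, only the s allele has switched, so s is the middle locus and the order is b – s – al.

s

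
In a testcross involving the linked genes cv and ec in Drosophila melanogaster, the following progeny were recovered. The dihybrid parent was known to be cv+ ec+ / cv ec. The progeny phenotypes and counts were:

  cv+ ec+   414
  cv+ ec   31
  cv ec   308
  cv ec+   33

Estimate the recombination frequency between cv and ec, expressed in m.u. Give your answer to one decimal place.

8.1 m.u.

The recombinant classes are cv+ ec and cv ec+: 31 + 33 = 64.
Recombination frequency = 64/786 = 0.0814 ≈ 8.1%, i.e. 8.1 m.u.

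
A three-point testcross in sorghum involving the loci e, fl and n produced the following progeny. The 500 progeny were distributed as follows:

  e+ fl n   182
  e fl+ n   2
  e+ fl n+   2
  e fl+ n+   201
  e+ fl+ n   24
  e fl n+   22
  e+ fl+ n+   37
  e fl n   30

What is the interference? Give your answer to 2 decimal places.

0.44

The two most frequent reciprocal classes, e fl+ n+ and e+ fl n, are the parental types, so the F1 was e fl+ n+ / e+ fl n.
The two rarest classes, e fl+ n and e+ fl n+, are the double crossovers. Comparing them with the parentals, only the n allele has switched, so n is the middle locus and the order is fl – n – e.
fl–n: (46 + 4)/500 = 0.1000; n–e: (67 + 4)/500 = 0.1420.
Expected DCO frequency = 0.1000 × 0.1420 ≈ 0.01420; observed = 4/500 ≈ 0.00800.
Coefficient of coincidence = 0.00800/0.01420 ≈ 0.56; interference = 1 − 0.56 = 0.44.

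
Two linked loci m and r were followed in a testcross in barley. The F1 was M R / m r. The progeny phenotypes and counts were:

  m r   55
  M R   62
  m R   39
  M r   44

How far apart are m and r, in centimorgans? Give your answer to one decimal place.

41.5 centimorgans

The recombinant classes are M r and m R: 44 + 39 = 83.
Recombination frequency = 83/200 = 0.4150 ≈ 41.5%, i.e. 41.5 centimorgans.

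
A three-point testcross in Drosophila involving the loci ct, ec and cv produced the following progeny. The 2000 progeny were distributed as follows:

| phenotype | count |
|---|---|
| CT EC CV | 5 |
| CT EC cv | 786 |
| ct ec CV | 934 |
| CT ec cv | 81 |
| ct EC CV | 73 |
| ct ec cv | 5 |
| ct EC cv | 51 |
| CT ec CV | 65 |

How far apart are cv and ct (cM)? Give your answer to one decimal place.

The two most frequent reciprocal classes, ct ec CV and CT EC cv, are the parental types, so the F1 was ct ec CV / CT EC cv.
The two rarest classes, ct ec cv and CT EC CV, are the double crossovers. Comparing them with the parentals, only the cv allele has switched, so cv is the middle locus and the order is ct – cv – ec.
Crossovers in the ct–cv interval produce the single-crossover classes CT ec CV and ct EC cv (65 + 51 = 116) plus the double crossovers (10).
RF(ct–cv) = (116 + 10) / 2000 = 126/2000 = 0.0630 → 6.3 cM.

6.3 cM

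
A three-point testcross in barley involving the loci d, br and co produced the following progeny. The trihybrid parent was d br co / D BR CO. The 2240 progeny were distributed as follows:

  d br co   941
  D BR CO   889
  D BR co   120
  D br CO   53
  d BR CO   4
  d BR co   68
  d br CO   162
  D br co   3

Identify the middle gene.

The two rarest classes, D br co and d BR CO, are the double crossovers. Comparing them with the parentals, only the d allele has switched, so d is the middle locus and the order is co – d – br.

d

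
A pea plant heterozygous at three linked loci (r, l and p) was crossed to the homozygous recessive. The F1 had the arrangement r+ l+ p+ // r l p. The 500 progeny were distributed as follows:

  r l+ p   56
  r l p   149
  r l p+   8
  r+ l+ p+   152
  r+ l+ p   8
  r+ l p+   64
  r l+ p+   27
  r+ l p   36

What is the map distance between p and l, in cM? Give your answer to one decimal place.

27.2 cM

The two rarest classes, r+ l+ p and r l p+, are the double crossovers. Comparing them with the parentals, only the p allele has switched, so p is the middle locus and the order is r – p – l.
Crossovers in the p–l interval produce the single-crossover classes r+ l p+ and r l+ p (64 + 56 = 120) plus the double crossovers (16).
RF(p–l) = (120 + 16) / 500 = 136/500 = 0.2720 → 27.2 cM.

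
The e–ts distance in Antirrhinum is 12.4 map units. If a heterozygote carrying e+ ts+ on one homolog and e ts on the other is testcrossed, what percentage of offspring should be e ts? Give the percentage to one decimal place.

43.8%

A map distance of 12.4 map units corresponds to a recombination frequency of 0.124.
The F1 is e+ ts+ / e ts, so e ts is a parental gamete class with expected frequency (1 − r)/2 = 0.876/2 = 0.4380.
That is 0.4380 = 43.8% of the progeny.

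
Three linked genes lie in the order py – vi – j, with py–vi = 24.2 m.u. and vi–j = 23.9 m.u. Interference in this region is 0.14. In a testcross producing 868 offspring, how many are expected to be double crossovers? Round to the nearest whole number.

43

Map distances give recombination frequencies of 0.242 and 0.239 for the two intervals.
With interference 0.14 (so coincidence = 0.86), expected double-crossover frequency = 0.242 × 0.239 × 0.86 = 0.04974.
Expected number = 0.04974 × 868 = 43.17 ≈ 43.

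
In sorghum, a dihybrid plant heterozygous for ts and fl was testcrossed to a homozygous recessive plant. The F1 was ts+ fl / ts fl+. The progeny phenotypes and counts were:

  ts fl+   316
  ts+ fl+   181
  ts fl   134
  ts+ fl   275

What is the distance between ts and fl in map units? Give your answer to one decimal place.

The recombinant classes are ts+ fl+ and ts fl: 181 + 134 = 315.
Recombination frequency = 315/906 = 0.3477 ≈ 34.8%, i.e. 34.8 map units.

34.8 map units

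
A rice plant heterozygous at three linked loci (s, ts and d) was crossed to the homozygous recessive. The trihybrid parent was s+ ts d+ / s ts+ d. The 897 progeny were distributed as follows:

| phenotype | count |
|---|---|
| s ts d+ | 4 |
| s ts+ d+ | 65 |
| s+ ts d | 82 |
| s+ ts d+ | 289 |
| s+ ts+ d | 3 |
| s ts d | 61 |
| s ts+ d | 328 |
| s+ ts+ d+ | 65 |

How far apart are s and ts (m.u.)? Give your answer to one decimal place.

The two rarest classes, s ts d+ and s+ ts+ d, are the double crossovers. Comparing them with the parentals, only the s allele has switched, so s is the middle locus and the order is d – s – ts.
Crossovers in the s–ts interval produce the single-crossover classes s+ ts+ d+ and s ts d (65 + 61 = 126) plus the double crossovers (7).
RF(s–ts) = (126 + 7) / 897 = 133/897 = 0.1483 → 14.8 m.u.

14.8 m.u.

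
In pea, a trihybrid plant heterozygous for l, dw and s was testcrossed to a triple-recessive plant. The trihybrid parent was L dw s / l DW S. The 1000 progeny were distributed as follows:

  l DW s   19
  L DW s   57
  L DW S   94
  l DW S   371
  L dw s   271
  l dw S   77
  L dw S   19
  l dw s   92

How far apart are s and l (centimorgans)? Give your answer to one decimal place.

The two rarest classes, L dw S and l DW s, are the double crossovers. Comparing them with the parentals, only the s allele has switched, so s is the middle locus and the order is l – s – dw.
Crossovers in the l–s interval produce the single-crossover classes l dw s and L DW S (92 + 94 = 186) plus the double crossovers (38).
RF(l–s) = (186 + 38) / 1000 = 224/1000 = 0.2240 → 22.4 centimorgans.

22.4 centimorgans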